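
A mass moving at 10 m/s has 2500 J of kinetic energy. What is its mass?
m = 2·KE/v² = 2·2500/(10)² = 50.0 kg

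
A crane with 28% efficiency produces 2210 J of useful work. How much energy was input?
W_in = W_out/η = 2210/0.28 = 7893 J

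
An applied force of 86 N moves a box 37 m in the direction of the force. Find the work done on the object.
W = F·d = (86)(37) = 3182 J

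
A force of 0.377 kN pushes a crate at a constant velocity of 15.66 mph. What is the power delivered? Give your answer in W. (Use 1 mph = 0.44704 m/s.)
Convert to SI: F = 377.0 N, v = 7.00065 m/s
P = Fv = (377.0)(7.00065) = 2639 W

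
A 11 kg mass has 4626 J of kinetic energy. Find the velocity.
v = √(2·KE/m) = √(2·4626/11) = 29.0 m/s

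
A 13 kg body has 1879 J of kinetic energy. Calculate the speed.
v = √(2·KE/m) = √(2·1879/13) = 17.0 m/s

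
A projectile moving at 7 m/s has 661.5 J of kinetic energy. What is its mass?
m = 2·KE/v² = 2·661.5/(7)² = 27.0 kg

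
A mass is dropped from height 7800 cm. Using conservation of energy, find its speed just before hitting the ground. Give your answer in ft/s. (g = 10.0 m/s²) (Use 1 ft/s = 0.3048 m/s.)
Convert to SI: h = 78.0 m
mgh = ½mv² ⇒ v = √(2gh) = √(2·10.0·78.0) = 39.4968 m/s = 129.6 ft/s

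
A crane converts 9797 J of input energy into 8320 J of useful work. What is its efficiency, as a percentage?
η = W_out/W_in = 8320/9797 = 84.92%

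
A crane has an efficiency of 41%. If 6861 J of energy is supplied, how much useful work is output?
W_out = η·W_in = 0.41·6861 = 2813.01 J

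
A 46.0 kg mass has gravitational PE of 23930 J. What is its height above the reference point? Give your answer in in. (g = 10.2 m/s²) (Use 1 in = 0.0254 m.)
h = PE/(mg) = 23930.0/(46.0·10.2) = 51.0017 m = 2008 in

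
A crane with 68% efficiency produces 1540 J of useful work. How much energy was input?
W_in = W_out/η = 1540/0.68 = 2265 J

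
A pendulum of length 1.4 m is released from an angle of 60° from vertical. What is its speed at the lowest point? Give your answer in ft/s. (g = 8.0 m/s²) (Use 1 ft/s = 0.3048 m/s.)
h = L(1 − cosθ) = 1.4(1 − cos60°) = 0.7 m
v = √(2gh) = √(2·8.0·0.7) = 3.34664 m/s = 10.98 ft/s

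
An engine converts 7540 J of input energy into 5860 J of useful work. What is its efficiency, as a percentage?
η = W_out/W_in = 5860/7540 = 77.72%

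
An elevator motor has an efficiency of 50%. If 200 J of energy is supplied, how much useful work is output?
W_out = η·W_in = 0.5·200 = 100.0 J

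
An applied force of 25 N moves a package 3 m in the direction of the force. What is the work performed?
W = F·d = (25)(3) = 75.0 J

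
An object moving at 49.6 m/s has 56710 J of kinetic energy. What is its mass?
m = 2·KE/v² = 2·56710/(49.6)² = 46.1 kg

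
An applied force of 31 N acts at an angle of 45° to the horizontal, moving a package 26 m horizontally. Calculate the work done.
W = F·d·cosθ = (31)(26)cos(45°) = 569.9 J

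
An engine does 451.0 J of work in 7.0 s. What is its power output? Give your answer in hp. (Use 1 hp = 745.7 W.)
P = W/t = 451.0/7.0 = 64.4286 W = 0.0864 hp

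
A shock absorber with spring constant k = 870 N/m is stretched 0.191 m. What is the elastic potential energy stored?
PE = ½kx² = ½(870)(0.191)² = 15.87 J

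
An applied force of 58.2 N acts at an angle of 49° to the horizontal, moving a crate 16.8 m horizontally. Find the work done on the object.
W = F·d·cosθ = (58.2)(16.8)cos(49°) = 641.5 J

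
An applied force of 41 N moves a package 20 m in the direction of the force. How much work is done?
W = F·d = (41)(20) = 820.0 J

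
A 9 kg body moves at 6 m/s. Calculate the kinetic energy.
KE = ½mv² = ½(9)(6)² = 162.0 J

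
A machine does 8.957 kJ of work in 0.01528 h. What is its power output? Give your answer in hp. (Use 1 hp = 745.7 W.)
Convert to SI: W = 8957.0 J, t = 55.008 s
P = W/t = 8957.0/55.008 = 162.831 W = 0.2184 hp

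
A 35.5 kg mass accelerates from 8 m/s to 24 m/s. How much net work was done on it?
W = ΔKE = ½m(v₂² − v₁²) = ½(35.5)(24² − 8²) = 9088.0 J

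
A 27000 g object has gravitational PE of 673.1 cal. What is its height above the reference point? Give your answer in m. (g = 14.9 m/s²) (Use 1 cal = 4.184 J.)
Convert to SI: m = 27.0 kg, PE = 2816.25 J
h = PE/(mg) = 2816.25/(27.0·14.9) = 7.0 m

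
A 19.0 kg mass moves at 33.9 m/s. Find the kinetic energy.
KE = ½mv² = ½(19.0)(33.9)² = 10920 J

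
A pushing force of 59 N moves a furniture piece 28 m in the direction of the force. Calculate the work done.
W = F·d = (59)(28) = 1652 J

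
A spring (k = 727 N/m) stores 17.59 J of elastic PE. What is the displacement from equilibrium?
x = √(2·PE/k) = √(2·17.59/727) = 0.22 m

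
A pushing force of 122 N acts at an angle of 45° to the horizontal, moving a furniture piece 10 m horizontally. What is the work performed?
W = F·d·cosθ = (122)(10)cos(45°) = 862.7 J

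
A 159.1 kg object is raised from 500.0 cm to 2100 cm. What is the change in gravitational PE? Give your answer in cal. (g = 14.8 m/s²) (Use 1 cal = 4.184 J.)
Convert to SI: m = 159.1 kg, Δh = 16.0 m
ΔPE = mgΔh = (159.1)(14.8)(16.0) = 37674.9 J = 9005 cal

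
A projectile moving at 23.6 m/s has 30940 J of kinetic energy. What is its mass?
m = 2·KE/v² = 2·30940/(23.6)² = 111.1 kg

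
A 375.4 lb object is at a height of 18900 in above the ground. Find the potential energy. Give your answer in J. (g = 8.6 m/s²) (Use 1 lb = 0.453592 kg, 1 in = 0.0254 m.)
Convert to SI: m = 170.278 kg, h = 480.06 m
PE = mgh = (170.278)(8.6)(480.06) = 703000 J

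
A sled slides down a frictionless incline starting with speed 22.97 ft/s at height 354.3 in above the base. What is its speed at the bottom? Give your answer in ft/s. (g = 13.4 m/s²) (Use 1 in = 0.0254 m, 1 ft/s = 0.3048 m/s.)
Convert to SI: v₀ = 7.00126 m/s, h = 8.99922 m
½mv₀² + mgh = ½mv² ⇒ v = √(v₀² + 2gh) = √(7.00126² + 2·13.4·8.99922) = 17.0352 m/s = 55.89 ft/s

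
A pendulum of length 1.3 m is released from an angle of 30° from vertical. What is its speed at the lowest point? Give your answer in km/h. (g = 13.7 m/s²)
h = L(1 − cosθ) = 1.3(1 − cos30°) = 0.174167 m
v = √(2gh) = √(2·13.7·0.174167) = 2.18453 m/s = 7.864 km/h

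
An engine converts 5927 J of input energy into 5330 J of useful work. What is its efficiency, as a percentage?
η = W_out/W_in = 5330/5927 = 89.93%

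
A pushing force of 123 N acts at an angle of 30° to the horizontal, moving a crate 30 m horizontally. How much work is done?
W = F·d·cosθ = (123)(30)cos(30°) = 3196 J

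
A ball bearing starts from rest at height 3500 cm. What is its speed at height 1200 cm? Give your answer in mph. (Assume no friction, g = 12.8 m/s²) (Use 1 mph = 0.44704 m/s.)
Convert to SI: h₁−h₂ = 23.0 m
mgh₁ = mgh₂ + ½mv² ⇒ v = √(2g(h₁−h₂)) = √(2·12.8·23.0) = 24.2652 m/s = 54.28 mph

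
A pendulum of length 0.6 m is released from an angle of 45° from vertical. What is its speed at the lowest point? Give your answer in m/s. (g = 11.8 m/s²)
h = L(1 − cosθ) = 0.6(1 − cos45°) = 0.175736 m
v = √(2gh) = √(2·11.8·0.175736) = 2.037 m/s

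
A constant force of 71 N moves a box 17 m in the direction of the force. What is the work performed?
W = F·d = (71)(17) = 1207 J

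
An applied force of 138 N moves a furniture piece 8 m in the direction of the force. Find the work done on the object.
W = F·d = (138)(8) = 1104 J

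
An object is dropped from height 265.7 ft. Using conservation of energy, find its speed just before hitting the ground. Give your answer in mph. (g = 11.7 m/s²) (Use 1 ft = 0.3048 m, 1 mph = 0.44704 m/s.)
Convert to SI: h = 80.9854 m
mgh = ½mv² ⇒ v = √(2gh) = √(2·11.7·80.9854) = 43.5323 m/s = 97.38 mph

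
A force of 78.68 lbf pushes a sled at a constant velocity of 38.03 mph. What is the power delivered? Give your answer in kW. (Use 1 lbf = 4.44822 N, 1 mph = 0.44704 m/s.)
Convert to SI: F = 349.986 N, v = 17.0009 m/s
P = Fv = (349.986)(17.0009) = 5950.09 W = 5.95 kW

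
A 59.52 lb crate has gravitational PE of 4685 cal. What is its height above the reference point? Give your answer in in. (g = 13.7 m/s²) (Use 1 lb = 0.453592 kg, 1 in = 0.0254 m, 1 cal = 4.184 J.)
Convert to SI: m = 26.9978 kg, PE = 19602.0 J
h = PE/(mg) = 19602.0/(26.9978·13.7) = 52.9971 m = 2087 in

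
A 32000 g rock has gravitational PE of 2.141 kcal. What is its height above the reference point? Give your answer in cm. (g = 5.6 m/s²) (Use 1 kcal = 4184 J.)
Convert to SI: m = 32.0 kg, PE = 8957.94 J
h = PE/(mg) = 8957.94/(32.0·5.6) = 49.9885 m = 4999 cm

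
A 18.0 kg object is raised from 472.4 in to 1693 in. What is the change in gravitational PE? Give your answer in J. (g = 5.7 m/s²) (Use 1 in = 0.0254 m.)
Convert to SI: m = 18.0 kg, Δh = 31.0032 m
ΔPE = mgΔh = (18.0)(5.7)(31.0032) = 3181 J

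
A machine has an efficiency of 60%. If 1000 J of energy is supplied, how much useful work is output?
W_out = η·W_in = 0.6·1000 = 600.0 J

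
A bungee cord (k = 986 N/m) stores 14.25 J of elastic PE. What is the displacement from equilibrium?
x = √(2·PE/k) = √(2·14.25/986) = 0.17 m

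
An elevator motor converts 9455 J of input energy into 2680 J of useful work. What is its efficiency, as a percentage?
η = W_out/W_in = 2680/9455 = 28.34%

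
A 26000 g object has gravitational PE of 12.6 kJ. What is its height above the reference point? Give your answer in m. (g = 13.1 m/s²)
Convert to SI: m = 26.0 kg, PE = 12600.0 J
h = PE/(mg) = 12600.0/(26.0·13.1) = 36.99 m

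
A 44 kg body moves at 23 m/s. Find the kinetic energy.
KE = ½mv² = ½(44)(23)² = 11638.0 J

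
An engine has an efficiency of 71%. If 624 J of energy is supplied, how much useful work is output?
W_out = η·W_in = 0.71·624 = 443.04 J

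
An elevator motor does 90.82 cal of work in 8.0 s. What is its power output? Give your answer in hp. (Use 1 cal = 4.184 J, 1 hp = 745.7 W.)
Convert to SI: W = 379.991 J, t = 8.0 s
P = W/t = 379.991/8.0 = 47.4989 W = 0.0637 hp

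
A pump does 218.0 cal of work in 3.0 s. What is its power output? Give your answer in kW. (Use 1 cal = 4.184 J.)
Convert to SI: W = 912.112 J, t = 3.0 s
P = W/t = 912.112/3.0 = 304.037 W = 0.304 kW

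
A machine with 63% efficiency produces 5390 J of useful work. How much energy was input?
W_in = W_out/η = 5390/0.63 = 8556 J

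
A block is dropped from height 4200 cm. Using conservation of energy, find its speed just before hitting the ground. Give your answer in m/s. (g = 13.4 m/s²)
Convert to SI: h = 42.0 m
mgh = ½mv² ⇒ v = √(2gh) = √(2·13.4·42.0) = 33.55 m/s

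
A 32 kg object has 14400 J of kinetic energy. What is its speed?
v = √(2·KE/m) = √(2·14400/32) = 30.0 m/s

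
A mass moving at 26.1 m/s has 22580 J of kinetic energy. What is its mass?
m = 2·KE/v² = 2·22580/(26.1)² = 66.29 kg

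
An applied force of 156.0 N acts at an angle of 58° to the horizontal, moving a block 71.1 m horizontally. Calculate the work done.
W = F·d·cosθ = (156.0)(71.1)cos(58°) = 5878 J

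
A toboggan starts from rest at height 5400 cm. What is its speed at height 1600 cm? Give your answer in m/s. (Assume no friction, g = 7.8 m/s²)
Convert to SI: h₁−h₂ = 38.0 m
mgh₁ = mgh₂ + ½mv² ⇒ v = √(2g(h₁−h₂)) = √(2·7.8·38.0) = 24.35 m/s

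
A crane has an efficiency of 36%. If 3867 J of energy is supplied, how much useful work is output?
W_out = η·W_in = 0.36·3867 = 1392.12 J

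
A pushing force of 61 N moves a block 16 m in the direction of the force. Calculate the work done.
W = F·d = (61)(16) = 976.0 J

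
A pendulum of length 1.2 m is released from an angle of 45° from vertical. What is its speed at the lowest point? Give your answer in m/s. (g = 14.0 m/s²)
h = L(1 − cosθ) = 1.2(1 − cos45°) = 0.351472 m
v = √(2gh) = √(2·14.0·0.351472) = 3.137 m/s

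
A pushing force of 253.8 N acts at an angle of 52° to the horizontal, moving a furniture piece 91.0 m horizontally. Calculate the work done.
W = F·d·cosθ = (253.8)(91.0)cos(52°) = 14220 J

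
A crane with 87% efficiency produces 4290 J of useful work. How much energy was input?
W_in = W_out/η = 4290/0.87 = 4931 J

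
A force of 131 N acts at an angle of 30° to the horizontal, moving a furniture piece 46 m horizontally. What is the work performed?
W = F·d·cosθ = (131)(46)cos(30°) = 5219 J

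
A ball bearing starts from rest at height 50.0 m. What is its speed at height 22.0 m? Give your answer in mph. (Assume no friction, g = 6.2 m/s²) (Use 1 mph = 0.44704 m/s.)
mgh₁ = mgh₂ + ½mv² ⇒ v = √(2g(h₁−h₂)) = √(2·6.2·28.0) = 18.6333 m/s = 41.68 mph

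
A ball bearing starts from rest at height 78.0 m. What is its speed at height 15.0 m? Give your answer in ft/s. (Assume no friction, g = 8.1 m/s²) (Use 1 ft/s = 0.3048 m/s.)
mgh₁ = mgh₂ + ½mv² ⇒ v = √(2g(h₁−h₂)) = √(2·8.1·63.0) = 31.9468 m/s = 104.8 ft/s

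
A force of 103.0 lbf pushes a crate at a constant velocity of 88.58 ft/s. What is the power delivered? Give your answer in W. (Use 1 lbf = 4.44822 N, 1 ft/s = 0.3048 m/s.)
Convert to SI: F = 458.167 N, v = 26.9992 m/s
P = Fv = (458.167)(26.9992) = 12370 W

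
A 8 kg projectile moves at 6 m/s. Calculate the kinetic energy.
KE = ½mv² = ½(8)(6)² = 144.0 J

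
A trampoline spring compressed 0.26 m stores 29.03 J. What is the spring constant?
k = 2·PE/x² = 2·29.03/(0.26)² = 858.9 N/m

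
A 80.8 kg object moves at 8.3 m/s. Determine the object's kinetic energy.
KE = ½mv² = ½(80.8)(8.3)² = 2783 J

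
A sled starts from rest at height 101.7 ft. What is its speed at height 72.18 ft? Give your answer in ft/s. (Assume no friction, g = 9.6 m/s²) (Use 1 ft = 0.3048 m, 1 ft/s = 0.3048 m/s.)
Convert to SI: h₁−h₂ = 8.9977 m
mgh₁ = mgh₂ + ½mv² ⇒ v = √(2g(h₁−h₂)) = √(2·9.6·8.9977) = 13.1437 m/s = 43.12 ft/s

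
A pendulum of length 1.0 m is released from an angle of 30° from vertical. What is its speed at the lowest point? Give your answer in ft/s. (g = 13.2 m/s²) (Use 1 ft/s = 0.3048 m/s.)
h = L(1 − cosθ) = 1.0(1 − cos30°) = 0.133975 m
v = √(2gh) = √(2·13.2·0.133975) = 1.88067 m/s = 6.17 ft/s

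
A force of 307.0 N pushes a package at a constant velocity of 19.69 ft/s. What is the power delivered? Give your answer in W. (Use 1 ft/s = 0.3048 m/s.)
Convert to SI: F = 307.0 N, v = 6.00151 m/s
P = Fv = (307.0)(6.00151) = 1842 W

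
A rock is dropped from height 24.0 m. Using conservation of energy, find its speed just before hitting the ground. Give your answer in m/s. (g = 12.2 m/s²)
mgh = ½mv² ⇒ v = √(2gh) = √(2·12.2·24.0) = 24.2 m/s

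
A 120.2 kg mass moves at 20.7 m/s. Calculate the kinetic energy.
KE = ½mv² = ½(120.2)(20.7)² = 25750 J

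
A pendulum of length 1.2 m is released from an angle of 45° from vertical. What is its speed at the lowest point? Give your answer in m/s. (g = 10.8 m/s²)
h = L(1 − cosθ) = 1.2(1 − cos45°) = 0.351472 m
v = √(2gh) = √(2·10.8·0.351472) = 2.755 m/s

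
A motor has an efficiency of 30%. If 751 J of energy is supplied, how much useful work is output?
W_out = η·W_in = 0.3·751 = 225.3 J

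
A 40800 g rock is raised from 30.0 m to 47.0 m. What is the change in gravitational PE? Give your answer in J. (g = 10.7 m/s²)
Convert to SI: m = 40.8 kg, Δh = 17.0 m
ΔPE = mgΔh = (40.8)(10.7)(17.0) = 7422 J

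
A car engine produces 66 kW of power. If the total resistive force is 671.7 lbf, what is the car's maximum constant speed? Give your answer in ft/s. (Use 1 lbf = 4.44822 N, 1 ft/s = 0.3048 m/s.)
Convert to SI: F = 2987.87 N
P = Fv ⇒ v = P/F = 66000 W/2987.87 N = 22.0893 m/s = 72.47 ft/s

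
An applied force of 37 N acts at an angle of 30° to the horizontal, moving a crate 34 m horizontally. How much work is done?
W = F·d·cosθ = (37)(34)cos(30°) = 1089 J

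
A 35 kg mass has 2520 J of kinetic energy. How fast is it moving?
v = √(2·KE/m) = √(2·2520/35) = 12.0 m/s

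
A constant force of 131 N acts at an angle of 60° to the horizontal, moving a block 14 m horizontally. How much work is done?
W = F·d·cosθ = (131)(14)cos(60°) = 917.0 J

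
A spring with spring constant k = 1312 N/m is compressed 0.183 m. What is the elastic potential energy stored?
PE = ½kx² = ½(1312)(0.183)² = 21.97 J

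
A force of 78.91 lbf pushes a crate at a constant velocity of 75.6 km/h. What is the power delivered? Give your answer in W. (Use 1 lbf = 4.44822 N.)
Convert to SI: F = 351.009 N, v = 21.0 m/s
P = Fv = (351.009)(21.0) = 7371 W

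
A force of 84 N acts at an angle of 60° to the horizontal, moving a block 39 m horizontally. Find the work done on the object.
W = F·d·cosθ = (84)(39)cos(60°) = 1638 J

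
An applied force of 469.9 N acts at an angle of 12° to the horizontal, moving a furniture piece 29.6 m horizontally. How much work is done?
W = F·d·cosθ = (469.9)(29.6)cos(12°) = 13610 J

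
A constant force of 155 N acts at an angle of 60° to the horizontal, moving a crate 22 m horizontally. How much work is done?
W = F·d·cosθ = (155)(22)cos(60°) = 1705 J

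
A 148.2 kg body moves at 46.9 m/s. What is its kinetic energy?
KE = ½mv² = ½(148.2)(46.9)² = 163000 J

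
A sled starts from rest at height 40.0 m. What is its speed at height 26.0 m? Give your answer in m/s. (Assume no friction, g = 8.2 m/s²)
mgh₁ = mgh₂ + ½mv² ⇒ v = √(2g(h₁−h₂)) = √(2·8.2·14.0) = 15.15 m/s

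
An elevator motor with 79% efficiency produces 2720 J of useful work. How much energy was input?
W_in = W_out/η = 2720/0.79 = 3443 J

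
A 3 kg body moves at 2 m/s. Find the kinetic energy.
KE = ½mv² = ½(3)(2)² = 6.0 J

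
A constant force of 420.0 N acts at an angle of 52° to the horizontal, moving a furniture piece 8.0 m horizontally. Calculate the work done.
W = F·d·cosθ = (420.0)(8.0)cos(52°) = 2069 J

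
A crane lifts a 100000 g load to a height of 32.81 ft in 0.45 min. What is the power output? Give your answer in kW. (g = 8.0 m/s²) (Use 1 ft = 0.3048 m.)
Convert to SI: m = 100.0 kg, h = 10.0005 m, t = 27.0 s
P = mgh/t = (100.0)(8.0)(10.0005)/27.0 = 296.311 W = 0.2963 kW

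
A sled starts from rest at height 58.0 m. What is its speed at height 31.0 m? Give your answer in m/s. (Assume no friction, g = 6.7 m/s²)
mgh₁ = mgh₂ + ½mv² ⇒ v = √(2g(h₁−h₂)) = √(2·6.7·27.0) = 19.02 m/s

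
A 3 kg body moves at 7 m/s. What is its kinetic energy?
KE = ½mv² = ½(3)(7)² = 73.5 J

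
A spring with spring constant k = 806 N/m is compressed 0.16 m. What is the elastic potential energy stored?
PE = ½kx² = ½(806)(0.16)² = 10.32 J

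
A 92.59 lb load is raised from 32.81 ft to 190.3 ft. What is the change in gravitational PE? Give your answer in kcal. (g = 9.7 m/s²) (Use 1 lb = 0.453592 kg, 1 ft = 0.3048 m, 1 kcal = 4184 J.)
Convert to SI: m = 41.9981 kg, Δh = 48.003 m
ΔPE = mgΔh = (41.9981)(9.7)(48.003) = 19555.5 J = 4.674 kcal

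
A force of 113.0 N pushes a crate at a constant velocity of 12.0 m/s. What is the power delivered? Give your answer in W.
P = Fv = (113.0)(12.0) = 1356 W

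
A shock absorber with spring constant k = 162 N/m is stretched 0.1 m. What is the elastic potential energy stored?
PE = ½kx² = ½(162)(0.1)² = 0.81 J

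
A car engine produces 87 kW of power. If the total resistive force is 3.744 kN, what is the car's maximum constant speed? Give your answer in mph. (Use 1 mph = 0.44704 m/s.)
Convert to SI: F = 3744.0 N
P = Fv ⇒ v = P/F = 87000 W/3744.0 N = 23.2372 m/s = 51.98 mph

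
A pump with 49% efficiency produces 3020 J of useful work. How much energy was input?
W_in = W_out/η = 3020/0.49 = 6163 J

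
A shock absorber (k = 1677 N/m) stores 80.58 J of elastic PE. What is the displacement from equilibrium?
x = √(2·PE/k) = √(2·80.58/1677) = 0.31 m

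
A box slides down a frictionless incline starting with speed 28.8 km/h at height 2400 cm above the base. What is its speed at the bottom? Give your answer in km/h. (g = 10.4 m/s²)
Convert to SI: v₀ = 8.0 m/s, h = 24.0 m
½mv₀² + mgh = ½mv² ⇒ v = √(v₀² + 2gh) = √(8.0² + 2·10.4·24.0) = 23.7318 m/s = 85.43 km/h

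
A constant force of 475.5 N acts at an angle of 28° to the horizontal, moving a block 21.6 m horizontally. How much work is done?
W = F·d·cosθ = (475.5)(21.6)cos(28°) = 9069 J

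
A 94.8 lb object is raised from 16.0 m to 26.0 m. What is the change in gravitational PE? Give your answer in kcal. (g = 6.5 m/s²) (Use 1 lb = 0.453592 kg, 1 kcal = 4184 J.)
Convert to SI: m = 43.0005 kg, Δh = 10.0 m
ΔPE = mgΔh = (43.0005)(6.5)(10.0) = 2795.03 J = 0.668 kcal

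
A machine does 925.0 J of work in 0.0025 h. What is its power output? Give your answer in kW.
Convert to SI: W = 925.0 J, t = 9.0 s
P = W/t = 925.0/9.0 = 102.778 W = 0.1028 kW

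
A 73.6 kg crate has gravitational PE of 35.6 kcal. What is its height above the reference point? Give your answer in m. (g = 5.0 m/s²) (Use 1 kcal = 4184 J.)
Convert to SI: m = 73.6 kg, PE = 148950 J
h = PE/(mg) = 148950/(73.6·5.0) = 404.8 m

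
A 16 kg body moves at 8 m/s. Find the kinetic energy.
KE = ½mv² = ½(16)(8)² = 512.0 J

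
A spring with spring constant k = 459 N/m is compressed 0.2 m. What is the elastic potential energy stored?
PE = ½kx² = ½(459)(0.2)² = 9.18 J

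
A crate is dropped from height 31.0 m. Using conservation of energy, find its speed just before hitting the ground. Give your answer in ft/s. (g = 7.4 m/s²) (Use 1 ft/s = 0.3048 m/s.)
mgh = ½mv² ⇒ v = √(2gh) = √(2·7.4·31.0) = 21.4196 m/s = 70.27 ft/s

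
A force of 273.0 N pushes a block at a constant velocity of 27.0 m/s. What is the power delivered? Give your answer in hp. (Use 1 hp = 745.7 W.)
P = Fv = (273.0)(27.0) = 7371.0 W = 9.885 hp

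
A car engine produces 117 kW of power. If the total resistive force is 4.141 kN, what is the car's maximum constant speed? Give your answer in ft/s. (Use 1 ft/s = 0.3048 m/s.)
Convert to SI: F = 4141.0 N
P = Fv ⇒ v = P/F = 117000 W/4141.0 N = 28.254 m/s = 92.7 ft/s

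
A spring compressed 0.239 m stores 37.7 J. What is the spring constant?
k = 2·PE/x² = 2·37.7/(0.239)² = 1320 N/m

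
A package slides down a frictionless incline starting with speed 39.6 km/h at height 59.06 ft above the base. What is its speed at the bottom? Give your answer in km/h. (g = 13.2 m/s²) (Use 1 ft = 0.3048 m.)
Convert to SI: v₀ = 11.0 m/s, h = 18.0015 m
½mv₀² + mgh = ½mv² ⇒ v = √(v₀² + 2gh) = √(11.0² + 2·13.2·18.0015) = 24.418 m/s = 87.9 km/h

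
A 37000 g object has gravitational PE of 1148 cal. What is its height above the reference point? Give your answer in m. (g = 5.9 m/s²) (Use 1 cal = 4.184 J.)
Convert to SI: m = 37.0 kg, PE = 4803.23 J
h = PE/(mg) = 4803.23/(37.0·5.9) = 22.0 m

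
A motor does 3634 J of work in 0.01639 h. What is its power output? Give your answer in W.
Convert to SI: W = 3634.0 J, t = 59.004 s
P = W/t = 3634.0/59.004 = 61.59 W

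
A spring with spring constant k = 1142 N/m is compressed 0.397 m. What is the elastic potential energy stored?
PE = ½kx² = ½(1142)(0.397)² = 89.99 J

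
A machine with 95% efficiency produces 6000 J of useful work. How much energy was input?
W_in = W_out/η = 6000/0.95 = 6316 J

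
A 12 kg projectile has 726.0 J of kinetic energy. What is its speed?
v = √(2·KE/m) = √(2·726.0/12) = 11.0 m/s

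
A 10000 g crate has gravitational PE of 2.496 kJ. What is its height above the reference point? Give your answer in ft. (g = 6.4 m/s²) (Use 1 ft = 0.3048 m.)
Convert to SI: m = 10.0 kg, PE = 2496.0 J
h = PE/(mg) = 2496.0/(10.0·6.4) = 39.0 m = 128.0 ft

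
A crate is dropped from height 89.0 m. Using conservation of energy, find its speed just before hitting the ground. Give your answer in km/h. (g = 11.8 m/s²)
mgh = ½mv² ⇒ v = √(2gh) = √(2·11.8·89.0) = 45.8301 m/s = 165.0 km/h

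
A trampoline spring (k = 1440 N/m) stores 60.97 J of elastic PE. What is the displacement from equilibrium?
x = √(2·PE/k) = √(2·60.97/1440) = 0.291 m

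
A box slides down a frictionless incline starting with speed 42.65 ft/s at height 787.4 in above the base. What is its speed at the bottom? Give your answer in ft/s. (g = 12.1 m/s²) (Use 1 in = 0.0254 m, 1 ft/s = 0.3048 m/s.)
Convert to SI: v₀ = 12.9997 m/s, h = 20.0 m
½mv₀² + mgh = ½mv² ⇒ v = √(v₀² + 2gh) = √(12.9997² + 2·12.1·20.0) = 25.5537 m/s = 83.84 ft/s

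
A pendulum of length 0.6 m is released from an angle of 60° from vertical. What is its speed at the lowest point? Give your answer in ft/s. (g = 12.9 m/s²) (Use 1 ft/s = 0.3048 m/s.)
h = L(1 − cosθ) = 0.6(1 − cos60°) = 0.3 m
v = √(2gh) = √(2·12.9·0.3) = 2.78209 m/s = 9.128 ft/s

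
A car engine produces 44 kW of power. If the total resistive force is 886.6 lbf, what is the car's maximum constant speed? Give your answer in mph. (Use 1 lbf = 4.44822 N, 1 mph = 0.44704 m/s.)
Convert to SI: F = 3943.79 N
P = Fv ⇒ v = P/F = 44000 W/3943.79 N = 11.1568 m/s = 24.96 mph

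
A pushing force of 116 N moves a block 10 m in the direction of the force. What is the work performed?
W = F·d = (116)(10) = 1160 J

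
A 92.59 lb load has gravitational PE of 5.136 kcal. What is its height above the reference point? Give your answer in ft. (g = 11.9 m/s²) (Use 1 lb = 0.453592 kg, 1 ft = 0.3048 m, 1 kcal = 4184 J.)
Convert to SI: m = 41.9981 kg, PE = 21489.0 J
h = PE/(mg) = 21489.0/(41.9981·11.9) = 42.9972 m = 141.1 ft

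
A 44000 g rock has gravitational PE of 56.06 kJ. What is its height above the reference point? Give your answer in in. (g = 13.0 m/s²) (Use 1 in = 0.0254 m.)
Convert to SI: m = 44.0 kg, PE = 56060.0 J
h = PE/(mg) = 56060.0/(44.0·13.0) = 98.007 m = 3859 in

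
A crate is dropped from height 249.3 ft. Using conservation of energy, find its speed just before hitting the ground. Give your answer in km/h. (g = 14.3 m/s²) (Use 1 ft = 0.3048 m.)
Convert to SI: h = 75.9866 m
mgh = ½mv² ⇒ v = √(2gh) = √(2·14.3·75.9866) = 46.6178 m/s = 167.8 km/h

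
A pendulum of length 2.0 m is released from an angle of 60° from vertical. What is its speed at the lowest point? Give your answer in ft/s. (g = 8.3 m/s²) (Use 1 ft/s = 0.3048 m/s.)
h = L(1 − cosθ) = 2.0(1 − cos60°) = 1.0 m
v = √(2gh) = √(2·8.3·1.0) = 4.07431 m/s = 13.37 ft/s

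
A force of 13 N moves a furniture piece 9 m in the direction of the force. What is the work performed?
W = F·d = (13)(9) = 117.0 J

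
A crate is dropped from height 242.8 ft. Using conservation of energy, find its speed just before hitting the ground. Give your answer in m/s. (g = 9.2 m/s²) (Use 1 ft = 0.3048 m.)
Convert to SI: h = 74.0054 m
mgh = ½mv² ⇒ v = √(2gh) = √(2·9.2·74.0054) = 36.9 m/s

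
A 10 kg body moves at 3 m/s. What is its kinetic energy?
KE = ½mv² = ½(10)(3)² = 45.0 J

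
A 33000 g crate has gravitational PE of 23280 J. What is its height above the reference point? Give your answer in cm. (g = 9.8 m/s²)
Convert to SI: m = 33.0 kg, PE = 23280.0 J
h = PE/(mg) = 23280.0/(33.0·9.8) = 71.9852 m = 7199 cm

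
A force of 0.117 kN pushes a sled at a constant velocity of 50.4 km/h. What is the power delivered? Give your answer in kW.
Convert to SI: F = 117.0 N, v = 14.0 m/s
P = Fv = (117.0)(14.0) = 1638.0 W = 1.638 kW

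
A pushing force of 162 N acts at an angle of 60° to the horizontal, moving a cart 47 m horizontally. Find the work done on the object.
W = F·d·cosθ = (162)(47)cos(60°) = 3807 J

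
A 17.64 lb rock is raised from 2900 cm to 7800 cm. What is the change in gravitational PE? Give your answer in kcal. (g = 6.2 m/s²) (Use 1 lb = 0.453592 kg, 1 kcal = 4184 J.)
Convert to SI: m = 8.00136 kg, Δh = 49.0 m
ΔPE = mgΔh = (8.00136)(6.2)(49.0) = 2430.81 J = 0.581 kcal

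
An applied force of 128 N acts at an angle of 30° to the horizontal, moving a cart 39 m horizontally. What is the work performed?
W = F·d·cosθ = (128)(39)cos(30°) = 4323 J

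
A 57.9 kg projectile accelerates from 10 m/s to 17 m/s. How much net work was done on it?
W = ΔKE = ½m(v₂² − v₁²) = ½(57.9)(17² − 10²) = 5471.55 J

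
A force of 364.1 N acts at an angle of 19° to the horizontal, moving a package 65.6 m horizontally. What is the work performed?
W = F·d·cosθ = (364.1)(65.6)cos(19°) = 22580 J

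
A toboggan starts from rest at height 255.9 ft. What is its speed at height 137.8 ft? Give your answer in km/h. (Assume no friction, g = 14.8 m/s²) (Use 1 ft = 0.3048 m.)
Convert to SI: h₁−h₂ = 35.9969 m
mgh₁ = mgh₂ + ½mv² ⇒ v = √(2g(h₁−h₂)) = √(2·14.8·35.9969) = 32.6421 m/s = 117.5 km/h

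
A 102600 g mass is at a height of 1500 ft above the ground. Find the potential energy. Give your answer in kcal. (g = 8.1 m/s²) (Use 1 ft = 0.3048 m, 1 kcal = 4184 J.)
Convert to SI: m = 102.6 kg, h = 457.2 m
PE = mgh = (102.6)(8.1)(457.2) = 379961 J = 90.81 kcal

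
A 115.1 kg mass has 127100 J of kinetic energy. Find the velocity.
v = √(2·KE/m) = √(2·127100/115.1) = 46.99 m/s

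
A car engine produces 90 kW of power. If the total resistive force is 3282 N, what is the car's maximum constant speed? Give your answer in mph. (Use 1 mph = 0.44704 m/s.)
P = Fv ⇒ v = P/F = 90000 W/3282.0 N = 27.4223 m/s = 61.34 mph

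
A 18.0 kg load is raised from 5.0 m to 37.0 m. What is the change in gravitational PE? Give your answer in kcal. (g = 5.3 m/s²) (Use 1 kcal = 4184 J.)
ΔPE = mgΔh = (18.0)(5.3)(32.0) = 3052.8 J = 0.7296 kcal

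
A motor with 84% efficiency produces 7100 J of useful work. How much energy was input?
W_in = W_out/η = 7100/0.84 = 8452 J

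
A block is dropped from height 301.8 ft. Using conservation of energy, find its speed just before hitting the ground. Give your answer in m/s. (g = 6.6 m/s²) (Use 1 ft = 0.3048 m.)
Convert to SI: h = 91.9886 m
mgh = ½mv² ⇒ v = √(2gh) = √(2·6.6·91.9886) = 34.85 m/s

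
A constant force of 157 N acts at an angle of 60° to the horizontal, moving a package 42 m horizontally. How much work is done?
W = F·d·cosθ = (157)(42)cos(60°) = 3297 J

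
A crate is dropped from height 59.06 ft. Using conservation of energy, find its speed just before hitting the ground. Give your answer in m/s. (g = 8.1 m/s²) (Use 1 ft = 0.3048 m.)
Convert to SI: h = 18.0015 m
mgh = ½mv² ⇒ v = √(2gh) = √(2·8.1·18.0015) = 17.08 m/s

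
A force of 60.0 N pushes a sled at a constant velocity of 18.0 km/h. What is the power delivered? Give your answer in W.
Convert to SI: F = 60.0 N, v = 5.0 m/s
P = Fv = (60.0)(5.0) = 300.0 W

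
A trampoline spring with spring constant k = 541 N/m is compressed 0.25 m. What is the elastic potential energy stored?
PE = ½kx² = ½(541)(0.25)² = 16.91 J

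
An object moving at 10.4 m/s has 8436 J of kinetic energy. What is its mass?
m = 2·KE/v² = 2·8436/(10.4)² = 156.0 kg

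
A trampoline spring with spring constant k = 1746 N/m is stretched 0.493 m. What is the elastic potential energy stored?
PE = ½kx² = ½(1746)(0.493)² = 212.2 J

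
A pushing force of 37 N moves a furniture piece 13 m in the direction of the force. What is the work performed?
W = F·d = (37)(13) = 481.0 J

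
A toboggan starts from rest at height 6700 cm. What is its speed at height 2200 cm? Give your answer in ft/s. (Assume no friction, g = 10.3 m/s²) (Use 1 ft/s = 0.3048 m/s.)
Convert to SI: h₁−h₂ = 45.0 m
mgh₁ = mgh₂ + ½mv² ⇒ v = √(2g(h₁−h₂)) = √(2·10.3·45.0) = 30.4467 m/s = 99.89 ft/s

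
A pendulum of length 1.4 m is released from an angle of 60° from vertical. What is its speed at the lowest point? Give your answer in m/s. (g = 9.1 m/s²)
h = L(1 − cosθ) = 1.4(1 − cos60°) = 0.7 m
v = √(2gh) = √(2·9.1·0.7) = 3.569 m/s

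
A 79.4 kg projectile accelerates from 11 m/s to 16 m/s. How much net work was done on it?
W = ΔKE = ½m(v₂² − v₁²) = ½(79.4)(16² − 11²) = 5359.5 J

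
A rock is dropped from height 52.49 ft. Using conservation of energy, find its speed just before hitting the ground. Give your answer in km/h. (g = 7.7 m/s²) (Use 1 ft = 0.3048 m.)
Convert to SI: h = 15.999 m
mgh = ½mv² ⇒ v = √(2gh) = √(2·7.7·15.999) = 15.6966 m/s = 56.51 km/h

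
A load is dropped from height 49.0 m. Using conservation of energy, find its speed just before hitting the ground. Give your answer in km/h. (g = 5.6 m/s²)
mgh = ½mv² ⇒ v = √(2gh) = √(2·5.6·49.0) = 23.4265 m/s = 84.34 km/h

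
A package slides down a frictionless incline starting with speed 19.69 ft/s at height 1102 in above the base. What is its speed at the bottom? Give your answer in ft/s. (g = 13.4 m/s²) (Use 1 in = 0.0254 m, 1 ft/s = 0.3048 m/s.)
Convert to SI: v₀ = 6.00151 m/s, h = 27.9908 m
½mv₀² + mgh = ½mv² ⇒ v = √(v₀² + 2gh) = √(6.00151² + 2·13.4·27.9908) = 28.0388 m/s = 91.99 ft/s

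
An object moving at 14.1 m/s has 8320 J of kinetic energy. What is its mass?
m = 2·KE/v² = 2·8320/(14.1)² = 83.7 kg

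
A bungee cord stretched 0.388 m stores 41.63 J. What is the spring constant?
k = 2·PE/x² = 2·41.63/(0.388)² = 553.1 N/m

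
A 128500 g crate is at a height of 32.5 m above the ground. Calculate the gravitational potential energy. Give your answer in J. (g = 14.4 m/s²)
Convert to SI: m = 128.5 kg, h = 32.5 m
PE = mgh = (128.5)(14.4)(32.5) = 60140 J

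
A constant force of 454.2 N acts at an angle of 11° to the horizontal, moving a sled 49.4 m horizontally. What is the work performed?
W = F·d·cosθ = (454.2)(49.4)cos(11°) = 22030 J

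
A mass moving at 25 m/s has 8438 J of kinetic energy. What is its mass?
m = 2·KE/v² = 2·8438/(25)² = 27.0 kg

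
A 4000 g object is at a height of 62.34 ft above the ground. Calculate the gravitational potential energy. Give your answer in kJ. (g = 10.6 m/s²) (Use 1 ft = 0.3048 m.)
Convert to SI: m = 4.0 kg, h = 19.0012 m
PE = mgh = (4.0)(10.6)(19.0012) = 805.652 J = 0.8057 kJ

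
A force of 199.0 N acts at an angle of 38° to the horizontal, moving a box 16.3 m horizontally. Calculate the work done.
W = F·d·cosθ = (199.0)(16.3)cos(38°) = 2556 J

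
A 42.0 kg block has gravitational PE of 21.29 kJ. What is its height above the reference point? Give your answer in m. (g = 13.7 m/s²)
Convert to SI: m = 42.0 kg, PE = 21290.0 J
h = PE/(mg) = 21290.0/(42.0·13.7) = 37.0 m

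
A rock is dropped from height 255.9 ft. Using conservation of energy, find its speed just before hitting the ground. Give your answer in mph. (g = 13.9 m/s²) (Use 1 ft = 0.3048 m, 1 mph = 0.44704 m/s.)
Convert to SI: h = 77.9983 m
mgh = ½mv² ⇒ v = √(2gh) = √(2·13.9·77.9983) = 46.5656 m/s = 104.2 mph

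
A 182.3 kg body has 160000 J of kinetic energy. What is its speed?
v = √(2·KE/m) = √(2·160000/182.3) = 41.9 m/s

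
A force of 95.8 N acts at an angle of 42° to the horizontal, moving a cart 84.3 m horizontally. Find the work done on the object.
W = F·d·cosθ = (95.8)(84.3)cos(42°) = 6002 J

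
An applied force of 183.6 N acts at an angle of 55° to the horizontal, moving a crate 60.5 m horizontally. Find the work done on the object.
W = F·d·cosθ = (183.6)(60.5)cos(55°) = 6371 J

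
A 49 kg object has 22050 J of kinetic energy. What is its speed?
v = √(2·KE/m) = √(2·22050/49) = 30.0 m/s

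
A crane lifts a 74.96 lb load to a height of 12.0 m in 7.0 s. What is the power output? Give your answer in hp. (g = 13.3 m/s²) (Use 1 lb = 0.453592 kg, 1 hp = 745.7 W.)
Convert to SI: m = 34.0013 kg, h = 12.0 m, t = 7.0 s
P = mgh/t = (34.0013)(13.3)(12.0)/7.0 = 775.229 W = 1.04 hp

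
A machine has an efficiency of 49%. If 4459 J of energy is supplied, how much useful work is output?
W_out = η·W_in = 0.49·4459 = 2184.91 J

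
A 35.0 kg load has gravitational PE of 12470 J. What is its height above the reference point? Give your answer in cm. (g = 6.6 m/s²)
h = PE/(mg) = 12470.0/(35.0·6.6) = 53.9827 m = 5398 cm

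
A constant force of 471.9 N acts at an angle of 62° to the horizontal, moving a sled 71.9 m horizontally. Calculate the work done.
W = F·d·cosθ = (471.9)(71.9)cos(62°) = 15930 J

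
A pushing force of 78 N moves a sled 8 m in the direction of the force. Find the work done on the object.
W = F·d = (78)(8) = 624.0 J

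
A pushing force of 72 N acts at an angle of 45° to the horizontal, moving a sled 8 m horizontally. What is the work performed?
W = F·d·cosθ = (72)(8)cos(45°) = 407.3 J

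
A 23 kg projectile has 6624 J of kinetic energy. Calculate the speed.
v = √(2·KE/m) = √(2·6624/23) = 24.0 m/s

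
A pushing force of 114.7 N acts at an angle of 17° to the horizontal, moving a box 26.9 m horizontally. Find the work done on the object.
W = F·d·cosθ = (114.7)(26.9)cos(17°) = 2951 J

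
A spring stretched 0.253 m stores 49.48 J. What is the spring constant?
k = 2·PE/x² = 2·49.48/(0.253)² = 1546 N/m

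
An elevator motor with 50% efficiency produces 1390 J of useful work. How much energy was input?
W_in = W_out/η = 1390/0.5 = 2780 J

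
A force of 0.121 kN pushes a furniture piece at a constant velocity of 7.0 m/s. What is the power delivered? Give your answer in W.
Convert to SI: F = 121.0 N, v = 7.0 m/s
P = Fv = (121.0)(7.0) = 847.0 W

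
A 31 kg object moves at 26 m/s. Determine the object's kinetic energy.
KE = ½mv² = ½(31)(26)² = 10478.0 J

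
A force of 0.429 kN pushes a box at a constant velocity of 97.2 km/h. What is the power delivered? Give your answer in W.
Convert to SI: F = 429.0 N, v = 27.0 m/s
P = Fv = (429.0)(27.0) = 11580 W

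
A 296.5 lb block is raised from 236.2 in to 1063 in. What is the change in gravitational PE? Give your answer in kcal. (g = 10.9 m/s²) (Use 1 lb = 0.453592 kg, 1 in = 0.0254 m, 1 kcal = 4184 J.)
Convert to SI: m = 134.49 kg, Δh = 21.0007 m
ΔPE = mgΔh = (134.49)(10.9)(21.0007) = 30785.8 J = 7.358 kcal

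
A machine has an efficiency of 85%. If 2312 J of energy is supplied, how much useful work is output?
W_out = η·W_in = 0.85·2312 = 1965.2 J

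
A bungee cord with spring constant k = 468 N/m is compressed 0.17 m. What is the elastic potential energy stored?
PE = ½kx² = ½(468)(0.17)² = 6.763 J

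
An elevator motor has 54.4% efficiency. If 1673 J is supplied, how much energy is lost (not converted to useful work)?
W_lost = W_in(1 − η) = 1673·(1 − 0.544) = 762.9 J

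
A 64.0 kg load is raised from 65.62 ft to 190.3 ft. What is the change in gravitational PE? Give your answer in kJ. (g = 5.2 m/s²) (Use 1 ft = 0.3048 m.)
Convert to SI: m = 64.0 kg, Δh = 38.0025 m
ΔPE = mgΔh = (64.0)(5.2)(38.0025) = 12647.2 J = 12.65 kJ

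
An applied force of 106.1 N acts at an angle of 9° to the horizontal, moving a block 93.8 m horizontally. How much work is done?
W = F·d·cosθ = (106.1)(93.8)cos(9°) = 9830 J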